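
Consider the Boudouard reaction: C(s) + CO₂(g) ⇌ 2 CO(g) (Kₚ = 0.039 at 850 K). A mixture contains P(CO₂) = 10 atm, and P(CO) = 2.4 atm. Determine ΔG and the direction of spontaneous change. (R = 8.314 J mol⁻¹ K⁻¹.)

ΔG = 19.0 kJ/mol; the forward reaction is non-spontaneous

(C is a pure solid — omitted from Qₚ.)
Qₚ = P(CO)² / P(CO₂) = (2.4)² / (10) = 0.576
ΔG = RT ln(Qₚ/Kₚ) = (8.314 J mol⁻¹ K⁻¹)(850 K) × ln(0.576/0.039)
   = (7.067 kJ/mol)(2.693) = 19.0 kJ/mol
ΔG > 0, so the forward reaction is non-spontaneous (proceeds in reverse).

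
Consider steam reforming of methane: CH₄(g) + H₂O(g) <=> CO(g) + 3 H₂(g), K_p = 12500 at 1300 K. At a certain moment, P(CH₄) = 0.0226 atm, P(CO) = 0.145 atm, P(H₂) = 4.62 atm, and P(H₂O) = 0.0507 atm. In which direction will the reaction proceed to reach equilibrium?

at equilibrium

Q_p = P(CO)·P(H₂)³ / (P(CH₄)·P(H₂O)) = (0.145)·(4.62)³ / ((0.0226)·(0.0507)) = 12500
Q_p = 12500 = K_p, so the system is already at equilibrium.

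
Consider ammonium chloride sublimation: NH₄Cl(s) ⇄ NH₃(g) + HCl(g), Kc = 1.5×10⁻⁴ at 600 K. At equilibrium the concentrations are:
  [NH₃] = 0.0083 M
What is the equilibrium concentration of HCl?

(NH₄Cl is a pure solid — omitted from Kc.)
At equilibrium, Kc = [NH₃]·[HCl] = 1.5×10⁻⁴.
(0.0083)·([HCl]) = 1.5×10⁻⁴
[HCl] = 0.0181 = 0.018 M

[HCl] = 0.018 M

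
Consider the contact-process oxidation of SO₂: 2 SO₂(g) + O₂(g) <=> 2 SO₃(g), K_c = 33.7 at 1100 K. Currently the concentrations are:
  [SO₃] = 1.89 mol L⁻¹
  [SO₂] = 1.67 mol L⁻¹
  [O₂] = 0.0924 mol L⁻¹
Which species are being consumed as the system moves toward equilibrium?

Q_c = [SO₃]² / ([SO₂]²·[O₂]) = (1.89)² / ((1.67)²·(0.0924)) = 13.9
Q_c = 13.9 < K_c = 33.7: net forward reaction.

SO₂, O₂ (reactants)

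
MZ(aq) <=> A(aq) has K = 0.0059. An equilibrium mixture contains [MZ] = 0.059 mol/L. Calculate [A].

[A] = 3.5×10⁻⁴ mol/L

At equilibrium, K = [A] / [MZ] = 0.0059.
([A]) / (0.059) = 0.0059
[A] = 3.48×10⁻⁴ = 3.5×10⁻⁴ mol/L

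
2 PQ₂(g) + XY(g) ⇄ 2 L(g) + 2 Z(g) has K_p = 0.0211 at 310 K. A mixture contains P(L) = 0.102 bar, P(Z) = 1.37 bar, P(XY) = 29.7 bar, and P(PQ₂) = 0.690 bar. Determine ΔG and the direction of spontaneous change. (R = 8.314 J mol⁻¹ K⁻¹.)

Q_p = P(L)²·P(Z)² / (P(PQ₂)²·P(XY)) = (0.102)²·(1.37)² / ((0.690)²·(29.7)) = 0.00138
ΔG = RT ln(Q_p/K_p) = (8.314 J mol⁻¹ K⁻¹)(310 K) × ln(0.00138/0.0211)
   = (2.577 kJ/mol)(-2.727) = -7.03 kJ/mol
ΔG < 0, so the forward reaction is spontaneous (proceeds forward).

ΔG = -7.03 kJ/mol; the forward reaction is spontaneous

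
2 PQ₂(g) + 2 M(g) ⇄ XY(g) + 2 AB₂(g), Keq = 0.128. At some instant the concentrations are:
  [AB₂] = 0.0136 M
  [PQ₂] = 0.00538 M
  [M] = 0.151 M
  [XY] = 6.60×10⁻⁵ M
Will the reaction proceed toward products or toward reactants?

in the forward direction

Q = [XY]·[AB₂]² / ([PQ₂]²·[M]²) = (6.60×10⁻⁵)·(0.0136)² / ((0.00538)²·(0.151)²) = 0.0185
Q = 0.0185 < Keq = 0.128, so the forward reaction proceeds.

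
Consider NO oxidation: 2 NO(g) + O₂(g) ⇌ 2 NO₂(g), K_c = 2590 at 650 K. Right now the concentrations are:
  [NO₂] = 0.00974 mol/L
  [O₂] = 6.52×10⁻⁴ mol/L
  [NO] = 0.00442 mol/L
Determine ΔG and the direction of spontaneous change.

Q_c = [NO₂]² / ([NO]²·[O₂]) = (0.00974)² / ((0.00442)²·(6.52×10⁻⁴)) = 7450
ΔG = RT ln(Q_c/K_c) = (8.314 J mol⁻¹ K⁻¹)(650 K) × ln(7450/2590)
   = (5.404 kJ/mol)(1.057) = 5.71 kJ/mol
ΔG > 0, so the forward reaction is non-spontaneous (proceeds in reverse).

ΔG = 5.71 kJ/mol; the forward reaction is non-spontaneous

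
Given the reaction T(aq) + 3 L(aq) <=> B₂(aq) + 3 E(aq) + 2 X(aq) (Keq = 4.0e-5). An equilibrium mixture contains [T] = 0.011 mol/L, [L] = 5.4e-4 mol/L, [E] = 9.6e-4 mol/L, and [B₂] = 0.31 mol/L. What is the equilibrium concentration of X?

At equilibrium, Keq = [B₂]·[E]³·[X]² / ([T]·[L]³) = 4.0e-5.
(0.31)·(9.6e-4)³·([X])² / ((0.011)·(5.4e-4)³) = 4.0e-5
[X]² = 2.53e-7 ⇒ [X] = 5.0e-4 mol/L

[X] = 5.0e-4 mol/L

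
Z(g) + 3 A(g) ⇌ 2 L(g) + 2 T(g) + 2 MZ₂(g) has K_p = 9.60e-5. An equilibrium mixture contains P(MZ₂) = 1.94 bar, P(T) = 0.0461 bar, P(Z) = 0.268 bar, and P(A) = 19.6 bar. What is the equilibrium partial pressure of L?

At equilibrium, K_p = P(L)²·P(T)²·P(MZ₂)² / (P(Z)·P(A)³) = 9.60e-5.
(P(L))²·(0.0461)²·(1.94)² / ((0.268)·(19.6)³) = 9.60e-5
P(L)² = 24.2 ⇒ P(L) = 4.92 bar

P(L) = 4.92 bar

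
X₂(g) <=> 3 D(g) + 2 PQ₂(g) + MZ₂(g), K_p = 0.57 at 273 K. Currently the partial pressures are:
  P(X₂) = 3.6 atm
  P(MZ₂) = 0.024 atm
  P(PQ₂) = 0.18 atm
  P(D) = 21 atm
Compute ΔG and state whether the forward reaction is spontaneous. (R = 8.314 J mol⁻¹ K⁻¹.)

Q_p = P(D)³·P(PQ₂)²·P(MZ₂) / P(X₂) = (21)³·(0.18)²·(0.024) / (3.6) = 2.00
ΔG = RT ln(Q_p/K_p) = (8.314 J mol⁻¹ K⁻¹)(273 K) × ln(2.00/0.57)
   = (2.270 kJ/mol)(1.255) = 2.85 kJ/mol
ΔG > 0, so the forward reaction is non-spontaneous (proceeds in reverse).

ΔG = 2.85 kJ/mol; the forward reaction is non-spontaneous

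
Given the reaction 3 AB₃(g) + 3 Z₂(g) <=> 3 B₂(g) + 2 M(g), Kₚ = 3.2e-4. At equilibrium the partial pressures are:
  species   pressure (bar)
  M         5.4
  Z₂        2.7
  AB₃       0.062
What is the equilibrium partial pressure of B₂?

P(B₂) = 0.0037 bar

At equilibrium, Kₚ = P(B₂)³·P(M)² / (P(AB₃)³·P(Z₂)³) = 3.2e-4.
(P(B₂))³·(5.4)² / ((0.062)³·(2.7)³) = 3.2e-4
P(B₂)³ = 5.15e-8 ⇒ P(B₂) = 0.0037 bar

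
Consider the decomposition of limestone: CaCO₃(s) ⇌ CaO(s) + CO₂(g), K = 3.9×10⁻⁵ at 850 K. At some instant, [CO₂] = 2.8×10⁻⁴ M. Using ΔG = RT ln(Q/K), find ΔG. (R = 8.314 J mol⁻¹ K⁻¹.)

(CaCO₃, CaO are pure solids — omitted from Q.)
Q = [CO₂] = 2.80×10⁻⁴
ΔG = RT ln(Q/K) = (8.314 J mol⁻¹ K⁻¹)(850 K) × ln(2.80×10⁻⁴/3.9×10⁻⁵)
   = (7.067 kJ/mol)(1.971) = 13.9 kJ/mol
ΔG > 0, so the forward reaction is non-spontaneous (proceeds in reverse).

ΔG = 13.9 kJ/mol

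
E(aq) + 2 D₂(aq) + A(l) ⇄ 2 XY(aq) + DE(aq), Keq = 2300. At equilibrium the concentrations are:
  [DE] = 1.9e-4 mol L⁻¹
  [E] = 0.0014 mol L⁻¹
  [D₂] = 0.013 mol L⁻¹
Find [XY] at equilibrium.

[XY] = 1.7 mol L⁻¹

(A is a pure liquid — omitted from Keq.)
At equilibrium, Keq = [XY]²·[DE] / ([E]·[D₂]²) = 2300.
([XY])²·(1.9e-4) / ((0.0014)·(0.013)²) = 2300
[XY]² = 2.86 ⇒ [XY] = 1.7 mol L⁻¹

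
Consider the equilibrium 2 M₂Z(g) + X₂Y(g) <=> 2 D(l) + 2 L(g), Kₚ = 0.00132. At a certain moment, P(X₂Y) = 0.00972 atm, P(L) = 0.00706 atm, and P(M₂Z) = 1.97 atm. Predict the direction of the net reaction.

neither direction; the system is at equilibrium

(D is a pure liquid — omitted from Qₚ.)
Qₚ = P(L)² / (P(M₂Z)²·P(X₂Y)) = (0.00706)² / ((1.97)²·(0.00972)) = 0.00132
Qₚ = 0.00132 = Kₚ, so the system is already at equilibrium.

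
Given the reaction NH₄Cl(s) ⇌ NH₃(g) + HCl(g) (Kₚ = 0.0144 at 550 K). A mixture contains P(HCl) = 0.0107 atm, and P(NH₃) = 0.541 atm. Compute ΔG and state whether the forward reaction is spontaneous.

ΔG = -4.17 kJ/mol; the forward reaction is spontaneous

(NH₄Cl is a pure solid — omitted from Qₚ.)
Qₚ = P(NH₃)·P(HCl) = (0.541)·(0.0107) = 0.00579
ΔG = RT ln(Qₚ/Kₚ) = (8.314 J mol⁻¹ K⁻¹)(550 K) × ln(0.00579/0.0144)
   = (4.573 kJ/mol)(-0.9111) = -4.17 kJ/mol
ΔG < 0, so the forward reaction is spontaneous (proceeds forward).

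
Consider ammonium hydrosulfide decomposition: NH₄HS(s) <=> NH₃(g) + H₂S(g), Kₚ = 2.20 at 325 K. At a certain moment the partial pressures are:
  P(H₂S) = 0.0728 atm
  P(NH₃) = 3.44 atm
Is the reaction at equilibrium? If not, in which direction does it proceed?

(NH₄HS is a pure solid — omitted from Qₚ.)
Qₚ = P(NH₃)·P(H₂S) = (3.44)·(0.0728) = 0.250
Qₚ = 0.250 < Kₚ = 2.20, so the forward reaction proceeds.

in the forward direction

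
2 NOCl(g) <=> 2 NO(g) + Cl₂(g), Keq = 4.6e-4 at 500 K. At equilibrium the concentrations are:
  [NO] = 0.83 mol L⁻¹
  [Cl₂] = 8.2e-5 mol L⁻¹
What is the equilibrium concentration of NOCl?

[NOCl] = 0.35 mol L⁻¹

At equilibrium, Keq = [NO]²·[Cl₂] / [NOCl]² = 4.6e-4.
(0.83)²·(8.2e-5) / ([NOCl])² = 4.6e-4
[NOCl]² = 0.123 ⇒ [NOCl] = 0.35 mol L⁻¹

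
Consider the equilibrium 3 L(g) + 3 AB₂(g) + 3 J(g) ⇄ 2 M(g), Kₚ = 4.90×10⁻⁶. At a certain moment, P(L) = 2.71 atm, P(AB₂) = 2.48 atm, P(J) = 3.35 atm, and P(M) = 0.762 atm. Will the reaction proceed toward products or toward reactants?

in the reverse direction

Qₚ = P(M)² / (P(L)³·P(AB₂)³·P(J)³) = (0.762)² / ((2.71)³·(2.48)³·(3.35)³) = 5.09×10⁻⁵
Qₚ = 5.09×10⁻⁵ > Kₚ = 4.90×10⁻⁶, so the reverse reaction proceeds.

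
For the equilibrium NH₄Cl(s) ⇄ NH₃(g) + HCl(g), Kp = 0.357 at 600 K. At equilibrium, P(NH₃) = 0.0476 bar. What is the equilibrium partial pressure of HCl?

P(HCl) = 7.50 bar

(NH₄Cl is a pure solid — omitted from Kp.)
At equilibrium, Kp = P(NH₃)·P(HCl) = 0.357.
(0.0476)·(P(HCl)) = 0.357
P(HCl) = 7.50 bar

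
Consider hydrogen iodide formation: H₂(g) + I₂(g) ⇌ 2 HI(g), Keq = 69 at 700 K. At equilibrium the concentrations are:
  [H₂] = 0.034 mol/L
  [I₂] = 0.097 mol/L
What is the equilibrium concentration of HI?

At equilibrium, Keq = [HI]² / ([H₂]·[I₂]) = 69.
([HI])² / ((0.034)·(0.097)) = 69
[HI]² = 0.228 ⇒ [HI] = 0.48 mol/L

[HI] = 0.48 mol/L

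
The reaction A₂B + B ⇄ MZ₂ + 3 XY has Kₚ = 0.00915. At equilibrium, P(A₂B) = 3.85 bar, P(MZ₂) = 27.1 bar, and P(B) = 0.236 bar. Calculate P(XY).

P(XY) = 0.0674 bar

At equilibrium, Kₚ = P(MZ₂)·P(XY)³ / (P(A₂B)·P(B)) = 0.00915.
(27.1)·(P(XY))³ / ((3.85)·(0.236)) = 0.00915
P(XY)³ = 3.07×10⁻⁴ ⇒ P(XY) = 0.0674 bar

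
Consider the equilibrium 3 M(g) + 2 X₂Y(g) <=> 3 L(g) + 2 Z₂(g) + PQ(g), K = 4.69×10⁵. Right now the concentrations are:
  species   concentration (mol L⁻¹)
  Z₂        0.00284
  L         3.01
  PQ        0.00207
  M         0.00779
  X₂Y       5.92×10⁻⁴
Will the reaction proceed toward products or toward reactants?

Q = [L]³·[Z₂]²·[PQ] / ([M]³·[X₂Y]²) = (3.01)³·(0.00284)²·(0.00207) / ((0.00779)³·(5.92×10⁻⁴)²) = 2.75×10⁶
Q = 2.75×10⁶ > K = 4.69×10⁵, so the reverse reaction proceeds.

reverse (toward reactants)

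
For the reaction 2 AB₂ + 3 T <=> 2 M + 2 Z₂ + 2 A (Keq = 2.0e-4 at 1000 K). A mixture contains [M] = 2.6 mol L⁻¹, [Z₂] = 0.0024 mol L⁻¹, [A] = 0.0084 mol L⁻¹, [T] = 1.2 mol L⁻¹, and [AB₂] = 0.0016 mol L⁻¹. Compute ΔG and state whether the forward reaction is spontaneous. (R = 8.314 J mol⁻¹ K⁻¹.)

ΔG = 9.42 kJ/mol; the forward reaction is non-spontaneous

Q = [M]²·[Z₂]²·[A]² / ([AB₂]²·[T]³) = (2.6)²·(0.0024)²·(0.0084)² / ((0.0016)²·(1.2)³) = 6.21e-4
ΔG = RT ln(Q/Keq) = (8.314 J mol⁻¹ K⁻¹)(1000 K) × ln(6.21e-4/2.0e-4)
   = (8.314 kJ/mol)(1.133) = 9.42 kJ/mol
ΔG > 0, so the forward reaction is non-spontaneous (proceeds in reverse).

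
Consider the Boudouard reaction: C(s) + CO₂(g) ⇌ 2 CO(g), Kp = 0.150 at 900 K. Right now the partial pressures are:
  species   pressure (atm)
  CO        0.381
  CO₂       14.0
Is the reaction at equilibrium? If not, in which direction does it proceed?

(C is a pure solid — omitted from Qp.)
Qp = P(CO)² / P(CO₂) = (0.381)² / (14.0) = 0.0104
Qp = 0.0104 < Kp = 0.150, so the forward reaction proceeds.

in the forward direction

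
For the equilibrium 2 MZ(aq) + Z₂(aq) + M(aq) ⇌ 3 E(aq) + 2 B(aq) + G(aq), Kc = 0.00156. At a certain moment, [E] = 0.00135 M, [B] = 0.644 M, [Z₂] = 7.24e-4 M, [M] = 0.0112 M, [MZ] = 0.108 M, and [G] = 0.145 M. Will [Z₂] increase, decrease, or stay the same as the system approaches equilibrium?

stay the same

Qc = [E]³·[B]²·[G] / ([MZ]²·[Z₂]·[M]) = (0.00135)³·(0.644)²·(0.145) / ((0.108)²·(7.24e-4)·(0.0112)) = 0.00156
Qc = 0.00156 = Kc; the system is at equilibrium.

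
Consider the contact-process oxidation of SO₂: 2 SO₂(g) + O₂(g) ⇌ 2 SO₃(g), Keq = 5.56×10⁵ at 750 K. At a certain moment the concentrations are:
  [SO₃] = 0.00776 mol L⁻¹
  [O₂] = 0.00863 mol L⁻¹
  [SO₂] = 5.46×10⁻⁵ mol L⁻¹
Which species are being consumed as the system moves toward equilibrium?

SO₃ (products)

Q = [SO₃]² / ([SO₂]²·[O₂]) = (0.00776)² / ((5.46×10⁻⁵)²·(0.00863)) = 2.34×10⁶
Q = 2.34×10⁶ > Keq = 5.56×10⁵: net reverse reaction.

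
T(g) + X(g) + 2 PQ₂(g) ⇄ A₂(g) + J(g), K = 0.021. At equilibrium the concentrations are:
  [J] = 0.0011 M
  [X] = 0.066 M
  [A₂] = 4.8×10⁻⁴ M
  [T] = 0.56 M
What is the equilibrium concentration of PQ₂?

At equilibrium, K = [A₂]·[J] / ([T]·[X]·[PQ₂]²) = 0.021.
(4.8×10⁻⁴)·(0.0011) / ((0.56)·(0.066)·([PQ₂])²) = 0.021
[PQ₂]² = 6.80×10⁻⁴ ⇒ [PQ₂] = 0.026 M

[PQ₂] = 0.026 M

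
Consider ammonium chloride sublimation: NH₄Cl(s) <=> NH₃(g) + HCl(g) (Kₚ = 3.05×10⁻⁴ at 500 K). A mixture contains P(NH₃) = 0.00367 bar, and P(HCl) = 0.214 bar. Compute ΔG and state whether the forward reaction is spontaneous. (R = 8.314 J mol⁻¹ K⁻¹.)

ΔG = 3.93 kJ/mol; the forward reaction is non-spontaneous

(NH₄Cl is a pure solid — omitted from Qₚ.)
Qₚ = P(NH₃)·P(HCl) = (0.00367)·(0.214) = 7.85×10⁻⁴
ΔG = RT ln(Qₚ/Kₚ) = (8.314 J mol⁻¹ K⁻¹)(500 K) × ln(7.85×10⁻⁴/3.05×10⁻⁴)
   = (4.157 kJ/mol)(0.9454) = 3.93 kJ/mol
ΔG > 0, so the forward reaction is non-spontaneous (proceeds in reverse).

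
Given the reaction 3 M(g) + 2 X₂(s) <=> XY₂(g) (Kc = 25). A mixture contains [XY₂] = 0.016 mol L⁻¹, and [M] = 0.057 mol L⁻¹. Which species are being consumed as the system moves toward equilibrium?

XY₂ (products)

(X₂ is a pure solid — omitted from Qc.)
Qc = [XY₂] / [M]³ = (0.016) / (0.057)³ = 86
Qc = 86 > Kc = 25: net reverse reaction.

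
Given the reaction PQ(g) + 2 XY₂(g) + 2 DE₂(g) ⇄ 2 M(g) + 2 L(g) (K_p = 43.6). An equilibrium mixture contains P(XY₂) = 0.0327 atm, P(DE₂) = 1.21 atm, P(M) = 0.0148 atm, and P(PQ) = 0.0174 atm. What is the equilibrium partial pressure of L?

P(L) = 2.33 atm

At equilibrium, K_p = P(M)²·P(L)² / (P(PQ)·P(XY₂)²·P(DE₂)²) = 43.6.
(0.0148)²·(P(L))² / ((0.0174)·(0.0327)²·(1.21)²) = 43.6
P(L)² = 5.42 ⇒ P(L) = 2.33 atm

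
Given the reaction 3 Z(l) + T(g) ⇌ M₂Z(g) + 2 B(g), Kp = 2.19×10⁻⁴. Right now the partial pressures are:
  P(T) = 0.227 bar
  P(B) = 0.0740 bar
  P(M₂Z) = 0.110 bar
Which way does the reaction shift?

(Z is a pure liquid — omitted from Qp.)
Qp = P(M₂Z)·P(B)² / P(T) = (0.110)·(0.0740)² / (0.227) = 0.00265
Qp = 0.00265 > Kp = 2.19×10⁻⁴, so the reverse reaction proceeds.

reverse (toward reactants)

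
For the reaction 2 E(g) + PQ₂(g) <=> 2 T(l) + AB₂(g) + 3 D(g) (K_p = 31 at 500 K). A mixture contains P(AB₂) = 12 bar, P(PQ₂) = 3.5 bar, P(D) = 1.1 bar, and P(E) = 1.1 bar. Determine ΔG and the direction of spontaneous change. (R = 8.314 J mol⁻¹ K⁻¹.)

(T is a pure liquid — omitted from Q_p.)
Q_p = P(AB₂)·P(D)³ / (P(E)²·P(PQ₂)) = (12)·(1.1)³ / ((1.1)²·(3.5)) = 3.77
ΔG = RT ln(Q_p/K_p) = (8.314 J mol⁻¹ K⁻¹)(500 K) × ln(3.77/31)
   = (4.157 kJ/mol)(-2.107) = -8.76 kJ/mol
ΔG < 0, so the forward reaction is spontaneous (proceeds forward).

ΔG = -8.76 kJ/mol; the forward reaction is spontaneous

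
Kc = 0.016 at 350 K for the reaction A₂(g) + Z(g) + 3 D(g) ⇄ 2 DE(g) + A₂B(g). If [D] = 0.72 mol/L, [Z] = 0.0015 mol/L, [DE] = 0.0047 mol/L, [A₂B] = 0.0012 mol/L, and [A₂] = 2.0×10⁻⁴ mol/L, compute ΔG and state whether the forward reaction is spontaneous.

ΔG = 7.84 kJ/mol; the forward reaction is non-spontaneous

Qc = [DE]²·[A₂B] / ([A₂]·[Z]·[D]³) = (0.0047)²·(0.0012) / ((2.0×10⁻⁴)·(0.0015)·(0.72)³) = 0.237
ΔG = RT ln(Qc/Kc) = (8.314 J mol⁻¹ K⁻¹)(350 K) × ln(0.237/0.016)
   = (2.910 kJ/mol)(2.695) = 7.84 kJ/mol
ΔG > 0, so the forward reaction is non-spontaneous (proceeds in reverse).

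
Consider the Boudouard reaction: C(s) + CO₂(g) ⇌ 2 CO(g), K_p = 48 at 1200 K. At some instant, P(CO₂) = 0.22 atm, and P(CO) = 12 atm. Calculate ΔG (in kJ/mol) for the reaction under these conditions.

(C is a pure solid — omitted from Q_p.)
Q_p = P(CO)² / P(CO₂) = (12)² / (0.22) = 655
ΔG = RT ln(Q_p/K_p) = (8.314 J mol⁻¹ K⁻¹)(1200 K) × ln(655/48)
   = (9.977 kJ/mol)(2.613) = 26.1 kJ/mol
ΔG > 0, so the forward reaction is non-spontaneous (proceeds in reverse).

ΔG = 26.1 kJ/mol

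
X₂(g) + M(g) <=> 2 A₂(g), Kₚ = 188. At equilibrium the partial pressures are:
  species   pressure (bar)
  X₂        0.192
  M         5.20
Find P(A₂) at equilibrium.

P(A₂) = 13.7 bar

At equilibrium, Kₚ = P(A₂)² / (P(X₂)·P(M)) = 188.
(P(A₂))² / ((0.192)·(5.20)) = 188
P(A₂)² = 188 ⇒ P(A₂) = 13.7 bar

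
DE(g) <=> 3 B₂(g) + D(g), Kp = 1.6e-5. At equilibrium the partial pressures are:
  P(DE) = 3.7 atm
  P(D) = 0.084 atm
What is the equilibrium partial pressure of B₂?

At equilibrium, Kp = P(B₂)³·P(D) / P(DE) = 1.6e-5.
(P(B₂))³·(0.084) / (3.7) = 1.6e-5
P(B₂)³ = 7.05e-4 ⇒ P(B₂) = 0.089 atm

P(B₂) = 0.089 atm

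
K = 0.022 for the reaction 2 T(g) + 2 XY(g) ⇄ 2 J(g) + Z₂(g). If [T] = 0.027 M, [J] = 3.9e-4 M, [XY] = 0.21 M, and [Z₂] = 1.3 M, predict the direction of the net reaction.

in the forward direction

Q = [J]²·[Z₂] / ([T]²·[XY]²) = (3.9e-4)²·(1.3) / ((0.027)²·(0.21)²) = 0.0062
Q = 0.0062 < K = 0.022, so the forward reaction proceeds.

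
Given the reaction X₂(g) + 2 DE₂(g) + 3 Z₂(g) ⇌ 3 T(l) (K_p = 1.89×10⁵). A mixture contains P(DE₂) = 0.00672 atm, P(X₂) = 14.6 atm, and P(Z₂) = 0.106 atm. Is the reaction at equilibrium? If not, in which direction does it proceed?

(T is a pure liquid — omitted from Q_p.)
Q_p = 1 / (P(X₂)·P(DE₂)²·P(Z₂)³) = 1 / ((14.6)·(0.00672)²·(0.106)³) = 1.27×10⁶
Q_p = 1.27×10⁶ > K_p = 1.89×10⁵, so the reverse reaction proceeds.

toward reactants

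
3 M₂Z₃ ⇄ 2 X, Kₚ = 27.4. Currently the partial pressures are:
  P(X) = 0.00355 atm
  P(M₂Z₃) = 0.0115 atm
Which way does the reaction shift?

in the forward direction

Qₚ = P(X)² / P(M₂Z₃)³ = (0.00355)² / (0.0115)³ = 8.29
Qₚ = 8.29 < Kₚ = 27.4, so the forward reaction proceeds.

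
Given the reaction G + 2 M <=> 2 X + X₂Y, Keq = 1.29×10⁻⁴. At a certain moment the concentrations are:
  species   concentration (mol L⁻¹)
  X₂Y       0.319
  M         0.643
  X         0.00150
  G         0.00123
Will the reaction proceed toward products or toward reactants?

Q = [X]²·[X₂Y] / ([G]·[M]²) = (0.00150)²·(0.319) / ((0.00123)·(0.643)²) = 0.00141
Q = 0.00141 > Keq = 1.29×10⁻⁴, so the reverse reaction proceeds.

in the reverse direction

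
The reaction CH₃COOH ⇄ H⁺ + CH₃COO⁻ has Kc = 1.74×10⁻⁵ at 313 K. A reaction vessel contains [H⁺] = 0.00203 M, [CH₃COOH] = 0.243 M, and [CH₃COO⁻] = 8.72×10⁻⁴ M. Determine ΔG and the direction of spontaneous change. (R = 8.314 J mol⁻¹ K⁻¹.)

ΔG = -2.27 kJ/mol; the forward reaction is spontaneous

Qc = [H⁺]·[CH₃COO⁻] / [CH₃COOH] = (0.00203)·(8.72×10⁻⁴) / (0.243) = 7.28×10⁻⁶
ΔG = RT ln(Qc/Kc) = (8.314 J mol⁻¹ K⁻¹)(313 K) × ln(7.28×10⁻⁶/1.74×10⁻⁵)
   = (2.602 kJ/mol)(-0.8713) = -2.27 kJ/mol
ΔG < 0, so the forward reaction is spontaneous (proceeds forward).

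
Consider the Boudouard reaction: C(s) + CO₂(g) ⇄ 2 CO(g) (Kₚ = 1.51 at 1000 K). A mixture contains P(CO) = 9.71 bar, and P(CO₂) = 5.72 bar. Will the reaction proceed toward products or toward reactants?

reverse (toward reactants)

(C is a pure solid — omitted from Qₚ.)
Qₚ = P(CO)² / P(CO₂) = (9.71)² / (5.72) = 16.5
Qₚ = 16.5 > Kₚ = 1.51, so the reverse reaction proceeds.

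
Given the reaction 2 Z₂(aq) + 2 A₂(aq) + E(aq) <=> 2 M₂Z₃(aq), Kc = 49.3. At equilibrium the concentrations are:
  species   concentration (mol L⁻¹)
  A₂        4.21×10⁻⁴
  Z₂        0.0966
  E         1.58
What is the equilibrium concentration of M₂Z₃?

[M₂Z₃] = 3.59×10⁻⁴ mol L⁻¹

At equilibrium, Kc = [M₂Z₃]² / ([Z₂]²·[A₂]²·[E]) = 49.3.
([M₂Z₃])² / ((0.0966)²·(4.21×10⁻⁴)²·(1.58)) = 49.3
[M₂Z₃]² = 1.29×10⁻⁷ ⇒ [M₂Z₃] = 3.59×10⁻⁴ mol L⁻¹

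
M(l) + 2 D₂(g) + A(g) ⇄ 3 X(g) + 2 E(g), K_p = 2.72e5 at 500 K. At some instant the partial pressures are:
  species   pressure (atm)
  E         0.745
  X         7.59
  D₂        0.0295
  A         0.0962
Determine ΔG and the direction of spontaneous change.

(M is a pure liquid — omitted from Q_p.)
Q_p = P(X)³·P(E)² / (P(D₂)²·P(A)) = (7.59)³·(0.745)² / ((0.0295)²·(0.0962)) = 2.90e6
ΔG = RT ln(Q_p/K_p) = (8.314 J mol⁻¹ K⁻¹)(500 K) × ln(2.90e6/2.72e5)
   = (4.157 kJ/mol)(2.367) = 9.84 kJ/mol
ΔG > 0, so the forward reaction is non-spontaneous (proceeds in reverse).

ΔG = 9.84 kJ/mol; the forward reaction is non-spontaneous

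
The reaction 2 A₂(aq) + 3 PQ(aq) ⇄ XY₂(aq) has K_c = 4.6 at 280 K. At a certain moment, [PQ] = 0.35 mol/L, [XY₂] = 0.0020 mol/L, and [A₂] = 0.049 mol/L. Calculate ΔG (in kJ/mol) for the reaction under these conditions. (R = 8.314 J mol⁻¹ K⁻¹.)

ΔG = 3.35 kJ/mol

Q_c = [XY₂] / ([A₂]²·[PQ]³) = (0.0020) / ((0.049)²·(0.35)³) = 19.4
ΔG = RT ln(Q_c/K_c) = (8.314 J mol⁻¹ K⁻¹)(280 K) × ln(19.4/4.6)
   = (2.328 kJ/mol)(1.439) = 3.35 kJ/mol
ΔG > 0, so the forward reaction is non-spontaneous (proceeds in reverse).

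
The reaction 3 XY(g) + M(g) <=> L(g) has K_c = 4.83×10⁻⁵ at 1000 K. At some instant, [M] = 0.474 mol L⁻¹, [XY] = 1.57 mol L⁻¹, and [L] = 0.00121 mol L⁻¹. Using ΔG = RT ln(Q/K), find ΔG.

ΔG = 21.7 kJ/mol

Q_c = [L] / ([XY]³·[M]) = (0.00121) / ((1.57)³·(0.474)) = 6.60×10⁻⁴
ΔG = RT ln(Q_c/K_c) = (8.314 J mol⁻¹ K⁻¹)(1000 K) × ln(6.60×10⁻⁴/4.83×10⁻⁵)
   = (8.314 kJ/mol)(2.615) = 21.7 kJ/mol
ΔG > 0, so the forward reaction is non-spontaneous (proceeds in reverse).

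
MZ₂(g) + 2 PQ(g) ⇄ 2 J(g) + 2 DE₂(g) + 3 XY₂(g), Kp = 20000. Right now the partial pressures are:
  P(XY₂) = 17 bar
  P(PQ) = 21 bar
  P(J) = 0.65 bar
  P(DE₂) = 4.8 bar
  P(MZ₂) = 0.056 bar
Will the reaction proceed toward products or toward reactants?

forward (toward products)

Qp = P(J)²·P(DE₂)²·P(XY₂)³ / (P(MZ₂)·P(PQ)²) = (0.65)²·(4.8)²·(17)³ / ((0.056)·(21)²) = 1900
Qp = 1900 < Kp = 20000, so the forward reaction proceeds.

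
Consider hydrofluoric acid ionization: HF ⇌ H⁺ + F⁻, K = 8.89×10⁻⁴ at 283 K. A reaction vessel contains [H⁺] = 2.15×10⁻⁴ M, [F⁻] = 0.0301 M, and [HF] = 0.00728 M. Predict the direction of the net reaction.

at equilibrium

Q = [H⁺]·[F⁻] / [HF] = (2.15×10⁻⁴)·(0.0301) / (0.00728) = 8.89×10⁻⁴
Q = 8.89×10⁻⁴ = K, so the system is already at equilibrium.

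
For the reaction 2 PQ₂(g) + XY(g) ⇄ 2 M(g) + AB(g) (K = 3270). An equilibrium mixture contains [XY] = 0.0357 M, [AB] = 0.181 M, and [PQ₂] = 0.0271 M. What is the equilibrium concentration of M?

At equilibrium, K = [M]²·[AB] / ([PQ₂]²·[XY]) = 3270.
([M])²·(0.181) / ((0.0271)²·(0.0357)) = 3270
[M]² = 0.474 ⇒ [M] = 0.688 M

[M] = 0.688 M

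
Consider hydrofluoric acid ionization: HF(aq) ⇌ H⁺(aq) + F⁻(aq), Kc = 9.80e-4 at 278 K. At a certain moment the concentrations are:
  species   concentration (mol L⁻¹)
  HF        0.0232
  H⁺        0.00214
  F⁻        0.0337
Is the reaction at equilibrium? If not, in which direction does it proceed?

Qc = [H⁺]·[F⁻] / [HF] = (0.00214)·(0.0337) / (0.0232) = 0.00311
Qc = 0.00311 > Kc = 9.80e-4, so the reverse reaction proceeds.

in the reverse direction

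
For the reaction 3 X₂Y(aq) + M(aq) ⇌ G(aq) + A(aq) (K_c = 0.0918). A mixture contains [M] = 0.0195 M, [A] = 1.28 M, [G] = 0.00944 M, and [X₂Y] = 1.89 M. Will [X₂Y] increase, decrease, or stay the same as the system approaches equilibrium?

Q_c = [G]·[A] / ([X₂Y]³·[M]) = (0.00944)·(1.28) / ((1.89)³·(0.0195)) = 0.0918
Q_c = 0.0918 = K_c; the system is at equilibrium.

stay the same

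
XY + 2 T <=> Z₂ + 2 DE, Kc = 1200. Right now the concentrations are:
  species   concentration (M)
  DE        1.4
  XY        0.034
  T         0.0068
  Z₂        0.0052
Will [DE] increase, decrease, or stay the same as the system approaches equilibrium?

Qc = [Z₂]·[DE]² / ([XY]·[T]²) = (0.0052)·(1.4)² / ((0.034)·(0.0068)²) = 6500
Qc = 6500 > Kc = 1200: net reverse reaction.
DE is a product, so it decreases.

decrease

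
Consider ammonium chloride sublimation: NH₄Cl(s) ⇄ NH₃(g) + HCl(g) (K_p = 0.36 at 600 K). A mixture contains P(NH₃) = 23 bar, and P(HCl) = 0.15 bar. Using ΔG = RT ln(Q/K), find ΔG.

ΔG = 11.3 kJ/mol

(NH₄Cl is a pure solid — omitted from Q_p.)
Q_p = P(NH₃)·P(HCl) = (23)·(0.15) = 3.45
ΔG = RT ln(Q_p/K_p) = (8.314 J mol⁻¹ K⁻¹)(600 K) × ln(3.45/0.36)
   = (4.988 kJ/mol)(2.260) = 11.3 kJ/mol
ΔG > 0, so the forward reaction is non-spontaneous (proceeds in reverse).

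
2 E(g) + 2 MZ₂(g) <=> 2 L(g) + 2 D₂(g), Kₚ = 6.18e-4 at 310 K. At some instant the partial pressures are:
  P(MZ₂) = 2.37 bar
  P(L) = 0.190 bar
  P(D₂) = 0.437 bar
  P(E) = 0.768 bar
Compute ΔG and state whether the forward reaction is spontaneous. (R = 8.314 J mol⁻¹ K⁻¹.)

ΔG = 3.13 kJ/mol; the forward reaction is non-spontaneous

Qₚ = P(L)²·P(D₂)² / (P(E)²·P(MZ₂)²) = (0.190)²·(0.437)² / ((0.768)²·(2.37)²) = 0.00208
ΔG = RT ln(Qₚ/Kₚ) = (8.314 J mol⁻¹ K⁻¹)(310 K) × ln(0.00208/6.18e-4)
   = (2.577 kJ/mol)(1.214) = 3.13 kJ/mol
ΔG > 0, so the forward reaction is non-spontaneous (proceeds in reverse).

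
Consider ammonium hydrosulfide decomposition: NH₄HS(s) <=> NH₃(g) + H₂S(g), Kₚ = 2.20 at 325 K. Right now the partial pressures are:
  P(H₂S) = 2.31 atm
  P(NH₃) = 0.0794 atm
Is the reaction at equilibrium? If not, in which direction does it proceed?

(NH₄HS is a pure solid — omitted from Qₚ.)
Qₚ = P(NH₃)·P(H₂S) = (0.0794)·(2.31) = 0.183
Qₚ = 0.183 < Kₚ = 2.20, so the forward reaction proceeds.

toward products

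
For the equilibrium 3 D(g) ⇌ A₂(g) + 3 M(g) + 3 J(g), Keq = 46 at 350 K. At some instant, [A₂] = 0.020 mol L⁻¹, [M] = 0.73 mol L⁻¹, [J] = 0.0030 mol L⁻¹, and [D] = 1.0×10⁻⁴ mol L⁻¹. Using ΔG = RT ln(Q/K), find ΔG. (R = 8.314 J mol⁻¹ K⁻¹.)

Q = [A₂]·[M]³·[J]³ / [D]³ = (0.020)·(0.73)³·(0.0030)³ / (1.0×10⁻⁴)³ = 210
ΔG = RT ln(Q/Keq) = (8.314 J mol⁻¹ K⁻¹)(350 K) × ln(210/46)
   = (2.910 kJ/mol)(1.518) = 4.42 kJ/mol
ΔG > 0, so the forward reaction is non-spontaneous (proceeds in reverse).

ΔG = 4.42 kJ/mol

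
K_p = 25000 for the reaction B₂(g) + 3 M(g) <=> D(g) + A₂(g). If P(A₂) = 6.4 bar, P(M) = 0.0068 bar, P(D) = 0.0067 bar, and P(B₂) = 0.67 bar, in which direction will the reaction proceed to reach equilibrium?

Q_p = P(D)·P(A₂) / (P(B₂)·P(M)³) = (0.0067)·(6.4) / ((0.67)·(0.0068)³) = 2.0×10⁵
Q_p = 2.0×10⁵ > K_p = 25000, so the reverse reaction proceeds.

in the reverse direction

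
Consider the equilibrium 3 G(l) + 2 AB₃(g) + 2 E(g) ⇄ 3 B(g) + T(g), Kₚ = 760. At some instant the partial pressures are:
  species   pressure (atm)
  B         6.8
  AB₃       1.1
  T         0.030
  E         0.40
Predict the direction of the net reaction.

to the right

(G is a pure liquid — omitted from Qₚ.)
Qₚ = P(B)³·P(T) / (P(AB₃)²·P(E)²) = (6.8)³·(0.030) / ((1.1)²·(0.40)²) = 49
Qₚ = 49 < Kₚ = 760, so the forward reaction proceeds.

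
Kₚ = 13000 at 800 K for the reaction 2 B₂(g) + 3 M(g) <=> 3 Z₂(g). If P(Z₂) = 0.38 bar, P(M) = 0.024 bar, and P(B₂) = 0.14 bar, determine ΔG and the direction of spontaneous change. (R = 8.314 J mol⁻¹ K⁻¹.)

ΔG = 18.3 kJ/mol; the forward reaction is non-spontaneous

Qₚ = P(Z₂)³ / (P(B₂)²·P(M)³) = (0.38)³ / ((0.14)²·(0.024)³) = 2.03e5
ΔG = RT ln(Qₚ/Kₚ) = (8.314 J mol⁻¹ K⁻¹)(800 K) × ln(2.03e5/13000)
   = (6.651 kJ/mol)(2.748) = 18.3 kJ/mol
ΔG > 0, so the forward reaction is non-spontaneous (proceeds in reverse).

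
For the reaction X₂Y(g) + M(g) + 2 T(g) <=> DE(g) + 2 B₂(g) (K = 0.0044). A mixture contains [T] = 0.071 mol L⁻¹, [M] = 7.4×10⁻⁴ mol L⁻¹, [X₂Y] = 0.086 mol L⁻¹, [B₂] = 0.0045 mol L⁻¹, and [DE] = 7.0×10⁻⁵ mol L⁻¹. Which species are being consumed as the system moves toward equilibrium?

none (at equilibrium)

Q = [DE]·[B₂]² / ([X₂Y]·[M]·[T]²) = (7.0×10⁻⁵)·(0.0045)² / ((0.086)·(7.4×10⁻⁴)·(0.071)²) = 0.0044
Q = 0.0044 = K; the system is at equilibrium.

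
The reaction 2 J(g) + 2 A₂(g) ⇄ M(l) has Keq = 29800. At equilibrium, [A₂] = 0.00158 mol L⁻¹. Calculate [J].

[J] = 3.67 mol L⁻¹

(M is a pure liquid — omitted from Keq.)
At equilibrium, Keq = 1 / ([J]²·[A₂]²) = 29800.
1 / (([J])²·(0.00158)²) = 29800
[J]² = 13.4 ⇒ [J] = 3.67 mol L⁻¹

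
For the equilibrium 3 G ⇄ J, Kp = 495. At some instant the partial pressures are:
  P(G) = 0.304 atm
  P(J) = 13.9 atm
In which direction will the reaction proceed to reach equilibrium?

Qp = P(J) / P(G)³ = (13.9) / (0.304)³ = 495
Qp = 495 = Kp, so the system is already at equilibrium.

at equilibrium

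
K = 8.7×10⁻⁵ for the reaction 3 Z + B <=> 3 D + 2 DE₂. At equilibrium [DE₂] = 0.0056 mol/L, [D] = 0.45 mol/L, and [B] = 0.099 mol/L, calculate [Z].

[Z] = 0.69 mol/L

At equilibrium, K = [D]³·[DE₂]² / ([Z]³·[B]) = 8.7×10⁻⁵.
(0.45)³·(0.0056)² / (([Z])³·(0.099)) = 8.7×10⁻⁵
[Z]³ = 0.332 ⇒ [Z] = 0.69 mol/L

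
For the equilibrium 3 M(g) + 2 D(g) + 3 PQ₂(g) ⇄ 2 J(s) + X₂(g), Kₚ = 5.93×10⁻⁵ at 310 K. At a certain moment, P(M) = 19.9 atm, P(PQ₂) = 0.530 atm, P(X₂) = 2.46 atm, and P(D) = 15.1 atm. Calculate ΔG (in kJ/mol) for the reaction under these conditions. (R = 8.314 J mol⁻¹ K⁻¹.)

ΔG = -4.80 kJ/mol

(J is a pure solid — omitted from Qₚ.)
Qₚ = P(X₂) / (P(M)³·P(D)²·P(PQ₂)³) = (2.46) / ((19.9)³·(15.1)²·(0.530)³) = 9.20×10⁻⁶
ΔG = RT ln(Qₚ/Kₚ) = (8.314 J mol⁻¹ K⁻¹)(310 K) × ln(9.20×10⁻⁶/5.93×10⁻⁵)
   = (2.577 kJ/mol)(-1.863) = -4.80 kJ/mol
ΔG < 0, so the forward reaction is spontaneous (proceeds forward).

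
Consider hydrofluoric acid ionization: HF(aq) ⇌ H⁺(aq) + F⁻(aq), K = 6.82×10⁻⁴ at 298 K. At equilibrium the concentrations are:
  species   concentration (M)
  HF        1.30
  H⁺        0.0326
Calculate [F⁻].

At equilibrium, K = [H⁺]·[F⁻] / [HF] = 6.82×10⁻⁴.
(0.0326)·([F⁻]) / (1.30) = 6.82×10⁻⁴
[F⁻] = 0.0272 M

[F⁻] = 0.0272 M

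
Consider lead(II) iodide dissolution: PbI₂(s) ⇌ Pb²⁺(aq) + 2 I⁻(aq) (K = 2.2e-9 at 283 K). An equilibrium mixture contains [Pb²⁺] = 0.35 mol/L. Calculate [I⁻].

(PbI₂ is a pure solid — omitted from K.)
At equilibrium, K = [Pb²⁺]·[I⁻]² = 2.2e-9.
(0.35)·([I⁻])² = 2.2e-9
[I⁻]² = 6.29e-9 ⇒ [I⁻] = 7.9e-5 mol/L

[I⁻] = 7.9e-5 mol/L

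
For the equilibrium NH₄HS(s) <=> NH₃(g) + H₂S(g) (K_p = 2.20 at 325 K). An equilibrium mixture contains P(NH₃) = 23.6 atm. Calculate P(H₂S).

P(H₂S) = 0.0932 atm

(NH₄HS is a pure solid — omitted from K_p.)
At equilibrium, K_p = P(NH₃)·P(H₂S) = 2.20.
(23.6)·(P(H₂S)) = 2.20
P(H₂S) = 0.0932 atm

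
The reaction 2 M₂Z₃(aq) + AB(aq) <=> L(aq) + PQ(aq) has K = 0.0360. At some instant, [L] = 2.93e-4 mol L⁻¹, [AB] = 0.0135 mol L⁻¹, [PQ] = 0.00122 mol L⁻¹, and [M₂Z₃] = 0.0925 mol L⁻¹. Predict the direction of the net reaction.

Q = [L]·[PQ] / ([M₂Z₃]²·[AB]) = (2.93e-4)·(0.00122) / ((0.0925)²·(0.0135)) = 0.00309
Q = 0.00309 < K = 0.0360, so the forward reaction proceeds.

forward (toward products)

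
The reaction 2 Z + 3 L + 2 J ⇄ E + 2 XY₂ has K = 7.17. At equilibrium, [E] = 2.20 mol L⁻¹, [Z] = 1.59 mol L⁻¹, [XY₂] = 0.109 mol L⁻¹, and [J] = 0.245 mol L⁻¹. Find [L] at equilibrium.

[L] = 0.289 mol L⁻¹

At equilibrium, K = [E]·[XY₂]² / ([Z]²·[L]³·[J]²) = 7.17.
(2.20)·(0.109)² / ((1.59)²·([L])³·(0.245)²) = 7.17
[L]³ = 0.0240 ⇒ [L] = 0.289 mol L⁻¹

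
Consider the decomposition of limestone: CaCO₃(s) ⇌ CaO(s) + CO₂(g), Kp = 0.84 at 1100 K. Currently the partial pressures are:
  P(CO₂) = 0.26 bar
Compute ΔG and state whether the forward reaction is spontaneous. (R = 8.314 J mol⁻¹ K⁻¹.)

(CaCO₃, CaO are pure solids — omitted from Qp.)
Qp = P(CO₂) = 0.260
ΔG = RT ln(Qp/Kp) = (8.314 J mol⁻¹ K⁻¹)(1100 K) × ln(0.260/0.84)
   = (9.145 kJ/mol)(-1.173) = -10.7 kJ/mol
ΔG < 0, so the forward reaction is spontaneous (proceeds forward).

ΔG = -10.7 kJ/mol; the forward reaction is spontaneous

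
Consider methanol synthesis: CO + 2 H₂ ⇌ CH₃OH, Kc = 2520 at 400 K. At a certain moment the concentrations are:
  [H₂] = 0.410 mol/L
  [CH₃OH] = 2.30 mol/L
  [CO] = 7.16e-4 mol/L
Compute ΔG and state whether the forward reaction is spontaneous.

ΔG = 6.74 kJ/mol; the forward reaction is non-spontaneous

Qc = [CH₃OH] / ([CO]·[H₂]²) = (2.30) / ((7.16e-4)·(0.410)²) = 19100
ΔG = RT ln(Qc/Kc) = (8.314 J mol⁻¹ K⁻¹)(400 K) × ln(19100/2520)
   = (3.326 kJ/mol)(2.025) = 6.74 kJ/mol
ΔG > 0, so the forward reaction is non-spontaneous (proceeds in reverse).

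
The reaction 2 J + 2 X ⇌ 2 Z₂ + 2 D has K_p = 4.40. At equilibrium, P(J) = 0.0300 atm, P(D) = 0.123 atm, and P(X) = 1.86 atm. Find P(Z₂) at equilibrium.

At equilibrium, K_p = P(Z₂)²·P(D)² / (P(J)²·P(X)²) = 4.40.
(P(Z₂))²·(0.123)² / ((0.0300)²·(1.86)²) = 4.40
P(Z₂)² = 0.906 ⇒ P(Z₂) = 0.952 atm

P(Z₂) = 0.952 atm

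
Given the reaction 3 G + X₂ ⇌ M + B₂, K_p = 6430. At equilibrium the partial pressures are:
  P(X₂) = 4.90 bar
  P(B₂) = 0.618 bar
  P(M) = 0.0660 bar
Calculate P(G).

P(G) = 0.0109 bar

At equilibrium, K_p = P(M)·P(B₂) / (P(G)³·P(X₂)) = 6430.
(0.0660)·(0.618) / ((P(G))³·(4.90)) = 6430
P(G)³ = 1.29×10⁻⁶ ⇒ P(G) = 0.0109 bar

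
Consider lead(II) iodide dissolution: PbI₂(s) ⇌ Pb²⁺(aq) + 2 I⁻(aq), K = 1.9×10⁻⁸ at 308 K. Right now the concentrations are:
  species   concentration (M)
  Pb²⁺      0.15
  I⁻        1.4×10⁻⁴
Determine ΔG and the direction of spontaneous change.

ΔG = -4.78 kJ/mol; the forward reaction is spontaneous

(PbI₂ is a pure solid — omitted from Q.)
Q = [Pb²⁺]·[I⁻]² = (0.15)·(1.4×10⁻⁴)² = 2.94×10⁻⁹
ΔG = RT ln(Q/K) = (8.314 J mol⁻¹ K⁻¹)(308 K) × ln(2.94×10⁻⁹/1.9×10⁻⁸)
   = (2.561 kJ/mol)(-1.866) = -4.78 kJ/mol
ΔG < 0, so the forward reaction is spontaneous (proceeds forward).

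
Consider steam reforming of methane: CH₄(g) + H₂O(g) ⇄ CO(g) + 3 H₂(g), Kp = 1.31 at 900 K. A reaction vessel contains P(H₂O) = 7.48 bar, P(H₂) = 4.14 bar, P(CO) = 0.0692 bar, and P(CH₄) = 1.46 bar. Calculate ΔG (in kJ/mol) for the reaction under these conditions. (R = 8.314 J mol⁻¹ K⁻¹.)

ΔG = -8.00 kJ/mol

Qp = P(CO)·P(H₂)³ / (P(CH₄)·P(H₂O)) = (0.0692)·(4.14)³ / ((1.46)·(7.48)) = 0.450
ΔG = RT ln(Qp/Kp) = (8.314 J mol⁻¹ K⁻¹)(900 K) × ln(0.450/1.31)
   = (7.483 kJ/mol)(-1.069) = -8.00 kJ/mol
ΔG < 0, so the forward reaction is spontaneous (proceeds forward).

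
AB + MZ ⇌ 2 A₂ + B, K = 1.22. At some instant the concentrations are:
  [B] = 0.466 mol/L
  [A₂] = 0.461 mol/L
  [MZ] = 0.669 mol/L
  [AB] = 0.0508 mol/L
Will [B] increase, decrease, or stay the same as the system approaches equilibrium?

decrease

Q = [A₂]²·[B] / ([AB]·[MZ]) = (0.461)²·(0.466) / ((0.0508)·(0.669)) = 2.91
Q = 2.91 > K = 1.22: net reverse reaction.
B is a product, so it decreases.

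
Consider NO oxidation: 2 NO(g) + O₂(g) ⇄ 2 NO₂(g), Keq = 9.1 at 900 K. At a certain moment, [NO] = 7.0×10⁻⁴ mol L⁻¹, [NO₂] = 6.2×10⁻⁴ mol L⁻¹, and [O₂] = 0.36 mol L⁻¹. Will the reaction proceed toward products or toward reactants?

toward products

Q = [NO₂]² / ([NO]²·[O₂]) = (6.2×10⁻⁴)² / ((7.0×10⁻⁴)²·(0.36)) = 2.2
Q = 2.2 < Keq = 9.1, so the forward reaction proceeds.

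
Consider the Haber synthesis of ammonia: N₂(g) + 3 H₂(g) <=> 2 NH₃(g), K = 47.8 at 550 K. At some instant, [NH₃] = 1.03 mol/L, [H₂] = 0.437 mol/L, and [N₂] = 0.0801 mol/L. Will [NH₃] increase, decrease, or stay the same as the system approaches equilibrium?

decrease

Q = [NH₃]² / ([N₂]·[H₂]³) = (1.03)² / ((0.0801)·(0.437)³) = 159
Q = 159 > K = 47.8: net reverse reaction.
NH₃ is a product, so it decreases.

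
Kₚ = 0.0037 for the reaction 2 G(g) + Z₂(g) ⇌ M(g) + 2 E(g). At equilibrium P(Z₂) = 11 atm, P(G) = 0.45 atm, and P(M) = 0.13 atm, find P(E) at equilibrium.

P(E) = 0.25 atm

At equilibrium, Kₚ = P(M)·P(E)² / (P(G)²·P(Z₂)) = 0.0037.
(0.13)·(P(E))² / ((0.45)²·(11)) = 0.0037
P(E)² = 0.0634 ⇒ P(E) = 0.25 atm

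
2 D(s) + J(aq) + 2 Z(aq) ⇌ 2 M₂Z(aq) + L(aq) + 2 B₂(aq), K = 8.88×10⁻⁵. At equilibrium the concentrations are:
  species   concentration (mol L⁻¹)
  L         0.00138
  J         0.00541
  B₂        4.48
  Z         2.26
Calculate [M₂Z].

[M₂Z] = 0.00941 mol L⁻¹

(D is a pure solid — omitted from K.)
At equilibrium, K = [M₂Z]²·[L]·[B₂]² / ([J]·[Z]²) = 8.88×10⁻⁵.
([M₂Z])²·(0.00138)·(4.48)² / ((0.00541)·(2.26)²) = 8.88×10⁻⁵
[M₂Z]² = 8.86×10⁻⁵ ⇒ [M₂Z] = 0.00941 mol L⁻¹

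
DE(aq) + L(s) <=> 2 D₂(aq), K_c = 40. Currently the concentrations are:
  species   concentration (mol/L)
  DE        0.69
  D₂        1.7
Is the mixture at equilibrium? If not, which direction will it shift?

no; Q < K, reaction proceeds forward

(L is a pure solid — omitted from Q_c.)
Q_c = [D₂]² / [DE] = (1.7)² / (0.69) = 4.2
Q_c = 4.2 < K_c = 40: net forward reaction.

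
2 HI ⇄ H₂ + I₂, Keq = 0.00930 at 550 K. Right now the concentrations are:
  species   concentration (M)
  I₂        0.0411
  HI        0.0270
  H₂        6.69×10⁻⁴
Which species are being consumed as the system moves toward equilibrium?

Q = [H₂]·[I₂] / [HI]² = (6.69×10⁻⁴)·(0.0411) / (0.0270)² = 0.0377
Q = 0.0377 > Keq = 0.00930: net reverse reaction.

H₂, I₂ (products)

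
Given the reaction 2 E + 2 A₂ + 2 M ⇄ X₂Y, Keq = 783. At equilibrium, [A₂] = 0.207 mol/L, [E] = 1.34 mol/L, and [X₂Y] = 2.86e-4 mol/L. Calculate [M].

[M] = 0.00218 mol/L

At equilibrium, Keq = [X₂Y] / ([E]²·[A₂]²·[M]²) = 783.
(2.86e-4) / ((1.34)²·(0.207)²·([M])²) = 783
[M]² = 4.75e-6 ⇒ [M] = 0.00218 mol/L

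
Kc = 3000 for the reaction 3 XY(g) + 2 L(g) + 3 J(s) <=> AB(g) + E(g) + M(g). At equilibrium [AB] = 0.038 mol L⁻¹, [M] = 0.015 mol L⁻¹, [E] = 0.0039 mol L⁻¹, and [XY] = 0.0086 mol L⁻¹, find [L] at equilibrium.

[L] = 0.034 mol L⁻¹

(J is a pure solid — omitted from Kc.)
At equilibrium, Kc = [AB]·[E]·[M] / ([XY]³·[L]²) = 3000.
(0.038)·(0.0039)·(0.015) / ((0.0086)³·([L])²) = 3000
[L]² = 0.00116 ⇒ [L] = 0.034 mol L⁻¹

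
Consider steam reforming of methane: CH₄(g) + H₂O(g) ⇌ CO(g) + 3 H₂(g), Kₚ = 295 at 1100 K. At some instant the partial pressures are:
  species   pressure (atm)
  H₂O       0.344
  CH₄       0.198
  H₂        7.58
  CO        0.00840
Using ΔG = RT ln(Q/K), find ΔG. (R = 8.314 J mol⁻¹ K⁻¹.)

ΔG = -15.6 kJ/mol

Qₚ = P(CO)·P(H₂)³ / (P(CH₄)·P(H₂O)) = (0.00840)·(7.58)³ / ((0.198)·(0.344)) = 53.7
ΔG = RT ln(Qₚ/Kₚ) = (8.314 J mol⁻¹ K⁻¹)(1100 K) × ln(53.7/295)
   = (9.145 kJ/mol)(-1.704) = -15.6 kJ/mol
ΔG < 0, so the forward reaction is spontaneous (proceeds forward).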